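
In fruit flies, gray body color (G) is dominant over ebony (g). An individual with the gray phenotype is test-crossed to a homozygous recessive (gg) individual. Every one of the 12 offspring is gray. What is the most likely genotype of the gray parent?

Test cross: ? × gg
All offspring are gray.
If the unknown parent were heterozygous (Gg), about half of 12 offspring would be ebony; none are. The unknown parent is most likely homozygous dominant (GG).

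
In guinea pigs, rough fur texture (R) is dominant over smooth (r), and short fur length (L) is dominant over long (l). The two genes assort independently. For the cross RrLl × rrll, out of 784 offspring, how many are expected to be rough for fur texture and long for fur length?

Dihybrid cross RrLl × rrll — consider each gene separately:
fur texture: Rr × rr → 2 Rr, 2 rr → 2 R_ : 2 rr (out of 4)
fur length: Ll × ll → 2 Ll, 2 ll → 2 L_ : 2 ll (out of 4)
Looking for: rough (R_) and long (ll)
P(rough) = 2/4, P(long) = 2/4
P(both) = 2/4 × 2/4 = 4/16 = 1/4
Expected count = 1/4 × 784 = 196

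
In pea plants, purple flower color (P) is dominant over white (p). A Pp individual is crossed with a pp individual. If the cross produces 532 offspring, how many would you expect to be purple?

Punnett square for Pp × pp:
Offspring genotypes: 2 Pp, 2 pp
purple: 2, white: 2
purple: 2 out of 4 → fraction 1/2
Expected count = 1/2 × 532 = 266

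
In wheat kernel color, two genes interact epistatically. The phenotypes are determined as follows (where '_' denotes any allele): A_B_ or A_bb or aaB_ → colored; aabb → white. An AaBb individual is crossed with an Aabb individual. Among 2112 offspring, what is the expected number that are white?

Cross: AaBb × Aabb — consider each gene separately:
A gene: Aa × Aa → 1 AA, 2 Aa, 1 aa → 3 A_ : 1 aa (out of 4)
B gene: Bb × bb → 2 Bb, 2 bb → 2 B_ : 2 bb (out of 4)
Genotype classes (out of 4 × 4 = 16): A_B_ = 3×2 = 6; A_bb = 3×2 = 6; aaB_ = 1×2 = 2; aabb = 1×2 = 2
Apply the phenotype rules: A_B_ (6) + A_bb (6) + aaB_ (2) → colored; aabb (2) → white
Phenotype counts (out of 16): 14 colored, 2 white
white: 2 out of 16 → fraction 1/8
Expected count = 1/8 × 2112 = 264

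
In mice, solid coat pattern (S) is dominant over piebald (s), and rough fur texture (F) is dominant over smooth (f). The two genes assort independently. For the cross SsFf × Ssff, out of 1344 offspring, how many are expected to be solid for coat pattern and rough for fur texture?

Dihybrid cross SsFf × Ssff — consider each gene separately:
coat pattern: Ss × Ss → 1 SS, 2 Ss, 1 ss → 3 S_ : 1 ss (out of 4)
fur texture: Ff × ff → 2 Ff, 2 ff → 2 F_ : 2 ff (out of 4)
Looking for: solid (S_) and rough (F_)
P(solid) = 3/4, P(rough) = 2/4
P(both) = 3/4 × 2/4 = 6/16 = 3/8
Expected count = 3/8 × 1344 = 504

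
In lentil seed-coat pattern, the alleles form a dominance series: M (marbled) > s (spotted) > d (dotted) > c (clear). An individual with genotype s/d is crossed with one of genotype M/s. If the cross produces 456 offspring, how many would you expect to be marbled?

Cross: s/d × M/s
Allele dominance: M > s > d > c
Offspring genotypes: 1 M/s, 1 s/s, 1 M/d, 1 s/d
Phenotype counts: 2 marbled, 2 spotted
marbled: 2 out of 4 → fraction 1/2
Expected count = 1/2 × 456 = 228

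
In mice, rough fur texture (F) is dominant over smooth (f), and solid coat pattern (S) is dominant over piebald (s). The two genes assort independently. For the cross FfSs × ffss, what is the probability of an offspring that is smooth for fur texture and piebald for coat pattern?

Dihybrid cross FfSs × ffss — consider each gene separately:
fur texture: Ff × ff → 2 Ff, 2 ff → 2 F_ : 2 ff (out of 4)
coat pattern: Ss × ss → 2 Ss, 2 ss → 2 S_ : 2 ss (out of 4)
Looking for: smooth (ff) and piebald (ss)
P(smooth) = 2/4, P(piebald) = 2/4
P(both) = 2/4 × 2/4 = 4/16 = 1/4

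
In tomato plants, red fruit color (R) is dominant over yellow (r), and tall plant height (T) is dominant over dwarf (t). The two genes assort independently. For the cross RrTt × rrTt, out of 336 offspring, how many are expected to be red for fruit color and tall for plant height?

Dihybrid cross RrTt × rrTt — consider each gene separately:
fruit color: Rr × rr → 2 Rr, 2 rr → 2 R_ : 2 rr (out of 4)
plant height: Tt × Tt → 1 TT, 2 Tt, 1 tt → 3 T_ : 1 tt (out of 4)
Looking for: red (R_) and tall (T_)
P(red) = 2/4, P(tall) = 3/4
P(both) = 2/4 × 3/4 = 6/16 = 3/8
Expected count = 3/8 × 336 = 126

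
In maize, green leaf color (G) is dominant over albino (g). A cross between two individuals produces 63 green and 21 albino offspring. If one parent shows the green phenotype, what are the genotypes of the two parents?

Observed offspring: 63 green, 21 albino
The observed ratio simplifies to 3:1. Albino (gg) offspring appear, so each parent must contribute one g allele. The parent stated to show green carries G, so it is Gg. The other parent is then either Gg or gg: Gg × gg would give a 1:1 split, whereas Gg × Gg gives 3:1 — matching the data. So both parents are heterozygous (Gg × Gg).
Parent genotypes: Gg × Gg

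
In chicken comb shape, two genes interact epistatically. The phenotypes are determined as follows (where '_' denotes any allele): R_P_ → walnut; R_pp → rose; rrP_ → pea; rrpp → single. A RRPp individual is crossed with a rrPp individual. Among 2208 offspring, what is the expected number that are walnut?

Cross: RRPp × rrPp — consider each gene separately:
R gene: RR × rr → 4 Rr → 4 R_ (out of 4)
P gene: Pp × Pp → 1 PP, 2 Pp, 1 pp → 3 P_ : 1 pp (out of 4)
Genotype classes (out of 4 × 4 = 16): R_P_ = 4×3 = 12; R_pp = 4×1 = 4
Apply the phenotype rules: R_P_ (12) → walnut; R_pp (4) → rose
Phenotype counts (out of 16): 12 walnut, 4 rose
walnut: 12 out of 16 → fraction 3/4
Expected count = 3/4 × 2208 = 1656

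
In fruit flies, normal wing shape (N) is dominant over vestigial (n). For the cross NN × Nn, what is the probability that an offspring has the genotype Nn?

Punnett square for NN × Nn:
Offspring genotypes: 2 NN, 2 Nn
Total offspring: 4
Count with target: 2
Probability: 2/4 = 1/2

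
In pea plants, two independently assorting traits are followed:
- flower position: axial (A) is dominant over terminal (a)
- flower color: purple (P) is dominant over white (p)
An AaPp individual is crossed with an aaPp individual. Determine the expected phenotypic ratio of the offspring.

Dihybrid cross AaPp × aaPp — consider each gene separately:
flower position: Aa × aa → 2 Aa, 2 aa → 2 A_ : 2 aa (out of 4)
flower color: Pp × Pp → 1 PP, 2 Pp, 1 pp → 3 P_ : 1 pp (out of 4)
Combine (counts out of 4 × 4 = 16): axial/purple (A_P_) = 2×3 = 6; axial/white (A_pp) = 2×1 = 2; terminal/purple (aaP_) = 2×3 = 6; terminal/white (aapp) = 2×1 = 2
Phenotype counts (out of 16): 6 axial/purple, 2 axial/white, 6 terminal/purple, 2 terminal/white
Ratio: 3 axial/purple : 1 axial/white : 3 terminal/purple : 1 terminal/white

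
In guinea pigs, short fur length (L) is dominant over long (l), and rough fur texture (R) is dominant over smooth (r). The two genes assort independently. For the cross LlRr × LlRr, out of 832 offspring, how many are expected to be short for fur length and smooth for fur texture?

Dihybrid cross LlRr × LlRr — consider each gene separately:
fur length: Ll × Ll → 1 LL, 2 Ll, 1 ll → 3 L_ : 1 ll (out of 4)
fur texture: Rr × Rr → 1 RR, 2 Rr, 1 rr → 3 R_ : 1 rr (out of 4)
Looking for: short (L_) and smooth (rr)
P(short) = 3/4, P(smooth) = 1/4
P(both) = 3/4 × 1/4 = 3/16
Expected count = 3/16 × 832 = 156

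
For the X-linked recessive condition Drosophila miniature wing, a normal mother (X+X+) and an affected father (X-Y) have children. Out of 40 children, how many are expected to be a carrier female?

Cross: X+X+ × X-Y
Offspring: 2 X+X-, 2 X+Y
Probability of a carrier female: 2/4 = 1/2
Expected count = 1/2 × 40 = 20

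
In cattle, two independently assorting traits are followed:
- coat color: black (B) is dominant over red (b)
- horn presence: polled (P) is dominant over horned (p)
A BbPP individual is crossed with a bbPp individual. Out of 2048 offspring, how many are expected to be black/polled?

Dihybrid cross BbPP × bbPp — consider each gene separately:
coat color: Bb × bb → 2 Bb, 2 bb → 2 B_ : 2 bb (out of 4)
horn presence: PP × Pp → 2 PP, 2 Pp → 4 P_ (out of 4)
Combine (counts out of 4 × 4 = 16): black/polled (B_P_) = 2×4 = 8; red/polled (bbP_) = 2×4 = 8
Phenotype counts (out of 16): 8 black/polled, 8 red/polled
black/polled: 8 out of 16 → fraction 1/2
Expected count = 1/2 × 2048 = 1024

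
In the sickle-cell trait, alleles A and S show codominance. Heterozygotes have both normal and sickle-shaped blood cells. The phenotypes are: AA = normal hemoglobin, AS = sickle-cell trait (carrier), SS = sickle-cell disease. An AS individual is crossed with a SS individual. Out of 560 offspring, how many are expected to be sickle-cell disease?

Punnett square for AS × SS:
Offspring genotypes: 2 AS, 2 SS
Phenotype counts: 2 sickle-cell trait (carrier), 2 sickle-cell disease
sickle-cell disease: 2 out of 4 → fraction 1/2
Expected count = 1/2 × 560 = 280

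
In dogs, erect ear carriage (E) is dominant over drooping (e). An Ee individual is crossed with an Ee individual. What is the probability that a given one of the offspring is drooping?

Punnett square for Ee × Ee:
Offspring genotypes: 1 EE, 2 Ee, 1 ee
erect: 3, drooping: 1
drooping: 1 out of 4
Probability: 1/4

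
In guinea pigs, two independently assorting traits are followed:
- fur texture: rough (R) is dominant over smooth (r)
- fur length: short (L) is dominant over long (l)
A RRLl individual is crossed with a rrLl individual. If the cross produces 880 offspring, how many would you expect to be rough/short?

Dihybrid cross RRLl × rrLl — consider each gene separately:
fur texture: RR × rr → 4 Rr → 4 R_ (out of 4)
fur length: Ll × Ll → 1 LL, 2 Ll, 1 ll → 3 L_ : 1 ll (out of 4)
Combine (counts out of 4 × 4 = 16): rough/short (R_L_) = 4×3 = 12; rough/long (R_ll) = 4×1 = 4
Phenotype counts (out of 16): 12 rough/short, 4 rough/long
rough/short: 12 out of 16 → fraction 3/4
Expected count = 3/4 × 880 = 660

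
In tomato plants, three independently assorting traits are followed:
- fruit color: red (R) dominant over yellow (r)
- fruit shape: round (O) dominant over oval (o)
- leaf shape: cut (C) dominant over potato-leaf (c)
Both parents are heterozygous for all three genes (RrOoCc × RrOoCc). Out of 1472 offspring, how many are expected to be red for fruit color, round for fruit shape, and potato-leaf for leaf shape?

Trihybrid cross: RrOoCc × RrOoCc
Each trait segregates independently with a 3:1 phenotypic ratio, so each gene contributes 3/4 (dominant) or 1/4 (recessive).
Target: red (fruit color), round (fruit shape), potato-leaf (leaf shape)
Probability = product of independent per-trait probabilities
= 3/4 × 3/4 × 1/4 = 9/64
Expected count = 9/64 × 1472 = 207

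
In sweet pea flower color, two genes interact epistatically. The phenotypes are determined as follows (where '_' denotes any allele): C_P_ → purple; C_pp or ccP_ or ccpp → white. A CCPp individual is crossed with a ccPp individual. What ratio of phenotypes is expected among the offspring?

Cross: CCPp × ccPp — consider each gene separately:
C gene: CC × cc → 4 Cc → 4 C_ (out of 4)
P gene: Pp × Pp → 1 PP, 2 Pp, 1 pp → 3 P_ : 1 pp (out of 4)
Genotype classes (out of 4 × 4 = 16): C_P_ = 4×3 = 12; C_pp = 4×1 = 4
Apply the phenotype rules: C_P_ (12) → purple; C_pp (4) → white
Phenotype counts (out of 16): 12 purple, 4 white
Ratio: 3 purple : 1 white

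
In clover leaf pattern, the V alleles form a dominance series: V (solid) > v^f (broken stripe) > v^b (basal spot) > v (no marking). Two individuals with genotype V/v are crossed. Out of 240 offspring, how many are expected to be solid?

Cross: V/v × V/v
Allele dominance: V > v^f > v^b > v
Offspring genotypes: 1 V/V, 2 V/v, 1 v/v
Phenotype counts: 3 solid, 1 unmarked
solid: 3 out of 4 → fraction 3/4
Expected count = 3/4 × 240 = 180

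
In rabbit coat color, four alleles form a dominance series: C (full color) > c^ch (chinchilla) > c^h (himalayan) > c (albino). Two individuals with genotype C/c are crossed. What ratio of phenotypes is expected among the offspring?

Cross: C/c × C/c
Allele dominance: C > c^ch > c^h > c
Offspring genotypes: 1 C/C, 2 C/c, 1 c/c
Phenotype counts: 3 full color, 1 albino
Ratio: 3 full color : 1 albino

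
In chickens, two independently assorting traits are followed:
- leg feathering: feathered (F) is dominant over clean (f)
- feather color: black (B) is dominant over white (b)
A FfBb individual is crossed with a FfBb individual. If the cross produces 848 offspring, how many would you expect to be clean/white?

Dihybrid cross FfBb × FfBb — consider each gene separately:
leg feathering: Ff × Ff → 1 FF, 2 Ff, 1 ff → 3 F_ : 1 ff (out of 4)
feather color: Bb × Bb → 1 BB, 2 Bb, 1 bb → 3 B_ : 1 bb (out of 4)
Combine (counts out of 4 × 4 = 16): feathered/black (F_B_) = 3×3 = 9; feathered/white (F_bb) = 3×1 = 3; clean/black (ffB_) = 1×3 = 3; clean/white (ffbb) = 1×1 = 1
Phenotype counts (out of 16): 9 feathered/black, 3 feathered/white, 3 clean/black, 1 clean/white
clean/white: 1 out of 16 → fraction 1/16
Expected count = 1/16 × 848 = 53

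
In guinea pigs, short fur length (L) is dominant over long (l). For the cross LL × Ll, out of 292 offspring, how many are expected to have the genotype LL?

Punnett square for LL × Ll:
Offspring genotypes: 2 LL, 2 Ll
Total offspring: 4
Count with target: 2
Probability: 2/4 = 1/2
Expected count = 1/2 × 292 = 146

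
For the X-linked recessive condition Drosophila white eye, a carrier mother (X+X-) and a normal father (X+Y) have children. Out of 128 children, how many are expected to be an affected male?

Cross: X+X- × X+Y
Offspring: 1 X+X+, 1 X+Y, 1 X+X-, 1 X-Y
Probability of an affected male: 1/4
Expected count = 1/4 × 128 = 32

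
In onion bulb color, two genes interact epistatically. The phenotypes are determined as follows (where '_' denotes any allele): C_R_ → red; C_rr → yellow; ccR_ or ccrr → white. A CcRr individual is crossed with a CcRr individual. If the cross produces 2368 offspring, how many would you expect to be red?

Cross: CcRr × CcRr — consider each gene separately:
C gene: Cc × Cc → 1 CC, 2 Cc, 1 cc → 3 C_ : 1 cc (out of 4)
R gene: Rr × Rr → 1 RR, 2 Rr, 1 rr → 3 R_ : 1 rr (out of 4)
Genotype classes (out of 4 × 4 = 16): C_R_ = 3×3 = 9; C_rr = 3×1 = 3; ccR_ = 1×3 = 3; ccrr = 1×1 = 1
Apply the phenotype rules: C_R_ (9) → red; C_rr (3) → yellow; ccR_ (3) + ccrr (1) → white
Phenotype counts (out of 16): 9 red, 3 yellow, 4 white
red: 9 out of 16 → fraction 9/16
Expected count = 9/16 × 2368 = 1332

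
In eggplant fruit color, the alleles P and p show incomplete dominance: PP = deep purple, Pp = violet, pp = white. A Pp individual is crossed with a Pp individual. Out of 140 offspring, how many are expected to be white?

Punnett square for Pp × Pp:
Offspring genotypes: 1 PP, 2 Pp, 1 pp
Phenotype counts: 1 deep purple, 2 violet, 1 white
white: 1 out of 4 → fraction 1/4
Expected count = 1/4 × 140 = 35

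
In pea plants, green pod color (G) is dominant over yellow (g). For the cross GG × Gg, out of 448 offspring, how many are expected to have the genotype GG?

Punnett square for GG × Gg:
Offspring genotypes: 2 GG, 2 Gg
Total offspring: 4
Count with target: 2
Probability: 2/4 = 1/2
Expected count = 1/2 × 448 = 224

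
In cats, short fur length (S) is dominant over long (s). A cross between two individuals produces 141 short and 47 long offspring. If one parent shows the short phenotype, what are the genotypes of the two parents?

Observed offspring: 141 short, 47 long
The observed ratio simplifies to 3:1. Long (ss) offspring appear, so each parent must contribute one s allele. The parent stated to show short carries S, so it is Ss. The other parent is then either Ss or ss: Ss × ss would give a 1:1 split, whereas Ss × Ss gives 3:1 — matching the data. So both parents are heterozygous (Ss × Ss).
Parent genotypes: Ss × Ss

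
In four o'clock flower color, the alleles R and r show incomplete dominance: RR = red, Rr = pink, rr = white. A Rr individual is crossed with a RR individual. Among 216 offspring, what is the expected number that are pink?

Punnett square for Rr × RR:
Offspring genotypes: 2 RR, 2 Rr
Phenotype counts: 2 red, 2 pink
pink: 2 out of 4 → fraction 1/2
Expected count = 1/2 × 216 = 108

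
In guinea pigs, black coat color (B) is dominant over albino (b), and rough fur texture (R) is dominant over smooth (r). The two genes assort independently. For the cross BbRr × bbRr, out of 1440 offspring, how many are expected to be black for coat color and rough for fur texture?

Dihybrid cross BbRr × bbRr — consider each gene separately:
coat color: Bb × bb → 2 Bb, 2 bb → 2 B_ : 2 bb (out of 4)
fur texture: Rr × Rr → 1 RR, 2 Rr, 1 rr → 3 R_ : 1 rr (out of 4)
Looking for: black (B_) and rough (R_)
P(black) = 2/4, P(rough) = 3/4
P(both) = 2/4 × 3/4 = 6/16 = 3/8
Expected count = 3/8 × 1440 = 540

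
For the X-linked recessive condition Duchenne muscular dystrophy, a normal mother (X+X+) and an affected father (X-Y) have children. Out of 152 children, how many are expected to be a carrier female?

Cross: X+X+ × X-Y
Offspring: 2 X+X-, 2 X+Y
Probability of a carrier female: 2/4 = 1/2
Expected count = 1/2 × 152 = 76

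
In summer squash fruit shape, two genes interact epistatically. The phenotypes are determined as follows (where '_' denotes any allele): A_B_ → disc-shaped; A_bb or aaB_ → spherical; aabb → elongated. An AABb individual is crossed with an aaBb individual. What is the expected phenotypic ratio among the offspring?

Cross: AABb × aaBb — consider each gene separately:
A gene: AA × aa → 4 Aa → 4 A_ (out of 4)
B gene: Bb × Bb → 1 BB, 2 Bb, 1 bb → 3 B_ : 1 bb (out of 4)
Genotype classes (out of 4 × 4 = 16): A_B_ = 4×3 = 12; A_bb = 4×1 = 4
Apply the phenotype rules: A_B_ (12) → disc-shaped; A_bb (4) → spherical
Phenotype counts (out of 16): 12 disc-shaped, 4 spherical
Ratio: 3 disc-shaped : 1 spherical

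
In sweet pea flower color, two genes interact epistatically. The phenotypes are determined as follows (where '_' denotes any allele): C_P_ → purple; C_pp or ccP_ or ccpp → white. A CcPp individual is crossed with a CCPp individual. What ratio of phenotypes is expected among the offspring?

Cross: CcPp × CCPp — consider each gene separately:
C gene: Cc × CC → 2 CC, 2 Cc → 4 C_ (out of 4)
P gene: Pp × Pp → 1 PP, 2 Pp, 1 pp → 3 P_ : 1 pp (out of 4)
Genotype classes (out of 4 × 4 = 16): C_P_ = 4×3 = 12; C_pp = 4×1 = 4
Apply the phenotype rules: C_P_ (12) → purple; C_pp (4) → white
Phenotype counts (out of 16): 12 purple, 4 white
Ratio: 3 purple : 1 white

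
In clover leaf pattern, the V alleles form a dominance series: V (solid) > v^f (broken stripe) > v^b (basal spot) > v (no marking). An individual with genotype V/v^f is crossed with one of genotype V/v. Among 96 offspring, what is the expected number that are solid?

Cross: V/v^f × V/v
Allele dominance: V > v^f > v^b > v
Offspring genotypes: 1 V/V, 1 V/v, 1 V/v^f, 1 v^f/v
Phenotype counts: 3 solid, 1 broken stripe
solid: 3 out of 4 → fraction 3/4
Expected count = 3/4 × 96 = 72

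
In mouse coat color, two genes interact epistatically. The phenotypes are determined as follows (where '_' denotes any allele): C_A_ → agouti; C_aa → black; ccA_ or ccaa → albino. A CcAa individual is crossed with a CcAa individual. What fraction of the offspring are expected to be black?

Cross: CcAa × CcAa — consider each gene separately:
C gene: Cc × Cc → 1 CC, 2 Cc, 1 cc → 3 C_ : 1 cc (out of 4)
A gene: Aa × Aa → 1 AA, 2 Aa, 1 aa → 3 A_ : 1 aa (out of 4)
Genotype classes (out of 4 × 4 = 16): C_A_ = 3×3 = 9; C_aa = 3×1 = 3; ccA_ = 1×3 = 3; ccaa = 1×1 = 1
Apply the phenotype rules: C_A_ (9) → agouti; C_aa (3) → black; ccA_ (3) + ccaa (1) → albino
Phenotype counts (out of 16): 9 agouti, 3 black, 4 albino
black: 3 out of 16
Probability: 3/16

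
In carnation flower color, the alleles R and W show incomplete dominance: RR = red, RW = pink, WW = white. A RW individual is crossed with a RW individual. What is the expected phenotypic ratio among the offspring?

Punnett square for RW × RW:
Offspring genotypes: 1 RR, 2 RW, 1 WW
Phenotype counts: 1 red, 2 pink, 1 white
Ratio: 1 red : 2 pink : 1 white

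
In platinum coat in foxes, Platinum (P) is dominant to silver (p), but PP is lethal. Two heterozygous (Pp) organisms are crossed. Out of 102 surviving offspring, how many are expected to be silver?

Cross: Pp × Pp
Punnett square offspring (before lethality): 1 PP, 2 Pp, 1 pp
The PP genotype is lethal (embryos die); surviving offspring: 2 Pp, 1 pp
silver: 1 out of 3 → fraction 1/3
Expected count = 1/3 × 102 = 34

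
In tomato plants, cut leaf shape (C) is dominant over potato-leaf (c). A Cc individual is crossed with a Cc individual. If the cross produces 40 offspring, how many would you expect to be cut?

Punnett square for Cc × Cc:
Offspring genotypes: 1 CC, 2 Cc, 1 cc
cut: 3, potato-leaf: 1
cut: 3 out of 4 → fraction 3/4
Expected count = 3/4 × 40 = 30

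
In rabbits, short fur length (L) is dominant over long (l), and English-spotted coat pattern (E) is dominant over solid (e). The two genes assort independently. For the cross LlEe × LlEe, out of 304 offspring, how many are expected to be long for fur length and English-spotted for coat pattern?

Dihybrid cross LlEe × LlEe — consider each gene separately:
fur length: Ll × Ll → 1 LL, 2 Ll, 1 ll → 3 L_ : 1 ll (out of 4)
coat pattern: Ee × Ee → 1 EE, 2 Ee, 1 ee → 3 E_ : 1 ee (out of 4)
Looking for: long (ll) and English-spotted (E_)
P(long) = 1/4, P(English-spotted) = 3/4
P(both) = 1/4 × 3/4 = 3/16
Expected count = 3/16 × 304 = 57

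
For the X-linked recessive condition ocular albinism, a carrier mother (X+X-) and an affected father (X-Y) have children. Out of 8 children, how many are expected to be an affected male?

Cross: X+X- × X-Y
Offspring: 1 X+X-, 1 X+Y, 1 X-X-, 1 X-Y
Probability of an affected male: 1/4
Expected count = 1/4 × 8 = 2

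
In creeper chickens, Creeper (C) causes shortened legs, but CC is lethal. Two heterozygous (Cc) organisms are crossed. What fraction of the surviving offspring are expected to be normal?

Cross: Cc × Cc
Punnett square offspring (before lethality): 1 CC, 2 Cc, 1 cc
The CC genotype is lethal (embryos die); surviving offspring: 2 Cc, 1 cc
normal: 1 out of 3
Probability: 1/3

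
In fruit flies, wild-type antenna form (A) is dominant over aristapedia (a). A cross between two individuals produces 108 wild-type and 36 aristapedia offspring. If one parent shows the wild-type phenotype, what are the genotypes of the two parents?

Observed offspring: 108 wild-type, 36 aristapedia
The observed ratio simplifies to 3:1. Aristapedia (aa) offspring appear, so each parent must contribute one a allele. The parent stated to show wild-type carries A, so it is Aa. The other parent is then either Aa or aa: Aa × aa would give a 1:1 split, whereas Aa × Aa gives 3:1 — matching the data. So both parents are heterozygous (Aa × Aa).
Parent genotypes: Aa × Aa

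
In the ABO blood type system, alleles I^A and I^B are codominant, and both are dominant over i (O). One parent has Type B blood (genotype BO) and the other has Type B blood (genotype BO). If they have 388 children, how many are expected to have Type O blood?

Cross: BO × BO
Possible offspring genotypes: 1 BB, 2 BO, 1 OO
Blood type counts: 3 Type B, 1 Type O
Probability of Type O: 1/4
Expected count = 1/4 × 388 = 97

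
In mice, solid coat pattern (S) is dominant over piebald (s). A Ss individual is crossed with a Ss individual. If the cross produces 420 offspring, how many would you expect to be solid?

Punnett square for Ss × Ss:
Offspring genotypes: 1 SS, 2 Ss, 1 ss
solid: 3, piebald: 1
solid: 3 out of 4 → fraction 3/4
Expected count = 3/4 × 420 = 315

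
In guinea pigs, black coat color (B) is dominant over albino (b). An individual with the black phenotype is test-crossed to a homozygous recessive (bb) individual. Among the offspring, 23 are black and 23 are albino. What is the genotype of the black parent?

Test cross: ? × bb
Offspring: 23 black, 23 albino — approximately 1:1.
A 1:1 ratio in a test cross indicates the unknown parent is heterozygous (Bb).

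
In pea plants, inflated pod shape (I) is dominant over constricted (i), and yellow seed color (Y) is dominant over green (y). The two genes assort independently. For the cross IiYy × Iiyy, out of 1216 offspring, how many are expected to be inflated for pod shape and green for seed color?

Dihybrid cross IiYy × Iiyy — consider each gene separately:
pod shape: Ii × Ii → 1 II, 2 Ii, 1 ii → 3 I_ : 1 ii (out of 4)
seed color: Yy × yy → 2 Yy, 2 yy → 2 Y_ : 2 yy (out of 4)
Looking for: inflated (I_) and green (yy)
P(inflated) = 3/4, P(green) = 2/4
P(both) = 3/4 × 2/4 = 6/16 = 3/8
Expected count = 3/8 × 1216 = 456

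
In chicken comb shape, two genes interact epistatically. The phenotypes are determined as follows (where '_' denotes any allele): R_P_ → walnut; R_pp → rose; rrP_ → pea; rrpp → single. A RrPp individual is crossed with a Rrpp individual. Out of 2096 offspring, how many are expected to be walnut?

Cross: RrPp × Rrpp — consider each gene separately:
R gene: Rr × Rr → 1 RR, 2 Rr, 1 rr → 3 R_ : 1 rr (out of 4)
P gene: Pp × pp → 2 Pp, 2 pp → 2 P_ : 2 pp (out of 4)
Genotype classes (out of 4 × 4 = 16): R_P_ = 3×2 = 6; R_pp = 3×2 = 6; rrP_ = 1×2 = 2; rrpp = 1×2 = 2
Apply the phenotype rules: R_P_ (6) → walnut; R_pp (6) → rose; rrP_ (2) → pea; rrpp (2) → single
Phenotype counts (out of 16): 6 walnut, 6 rose, 2 pea, 2 single
walnut: 6 out of 16 → fraction 3/8
Expected count = 3/8 × 2096 = 786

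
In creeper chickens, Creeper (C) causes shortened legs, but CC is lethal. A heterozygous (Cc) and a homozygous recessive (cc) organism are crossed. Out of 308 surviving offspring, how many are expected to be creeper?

Cross: Cc × cc
Punnett square offspring (before lethality): 2 Cc, 2 cc
No CC offspring are produced in this cross.
creeper: 2 out of 4 → fraction 1/2
Expected count = 1/2 × 308 = 154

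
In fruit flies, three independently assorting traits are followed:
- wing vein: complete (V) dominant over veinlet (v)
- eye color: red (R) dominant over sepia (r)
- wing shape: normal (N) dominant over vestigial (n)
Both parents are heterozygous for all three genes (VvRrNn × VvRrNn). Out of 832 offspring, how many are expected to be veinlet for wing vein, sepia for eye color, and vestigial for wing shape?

Trihybrid cross: VvRrNn × VvRrNn
Each trait segregates independently with a 3:1 phenotypic ratio, so each gene contributes 3/4 (dominant) or 1/4 (recessive).
Target: veinlet (wing vein), sepia (eye color), vestigial (wing shape)
Probability = product of independent per-trait probabilities
= 1/4 × 1/4 × 1/4 = 1/64
Expected count = 1/64 × 832 = 13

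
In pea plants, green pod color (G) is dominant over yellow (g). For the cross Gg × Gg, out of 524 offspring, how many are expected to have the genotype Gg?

Punnett square for Gg × Gg:
Offspring genotypes: 1 GG, 2 Gg, 1 gg
Total offspring: 4
Count with target: 2
Probability: 2/4 = 1/2
Expected count = 1/2 × 524 = 262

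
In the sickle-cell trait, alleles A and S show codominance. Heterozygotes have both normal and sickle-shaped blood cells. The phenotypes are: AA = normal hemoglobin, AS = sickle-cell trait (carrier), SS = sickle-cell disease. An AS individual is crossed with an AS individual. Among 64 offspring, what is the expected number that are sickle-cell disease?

Punnett square for AS × AS:
Offspring genotypes: 1 AA, 2 AS, 1 SS
Phenotype counts: 1 normal hemoglobin, 2 sickle-cell trait (carrier), 1 sickle-cell disease
sickle-cell disease: 1 out of 4 → fraction 1/4
Expected count = 1/4 × 64 = 16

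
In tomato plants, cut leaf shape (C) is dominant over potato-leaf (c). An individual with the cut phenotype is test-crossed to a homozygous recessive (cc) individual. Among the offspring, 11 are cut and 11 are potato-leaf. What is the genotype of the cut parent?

Test cross: ? × cc
Offspring: 11 cut, 11 potato-leaf — approximately 1:1.
A 1:1 ratio in a test cross indicates the unknown parent is heterozygous (Cc).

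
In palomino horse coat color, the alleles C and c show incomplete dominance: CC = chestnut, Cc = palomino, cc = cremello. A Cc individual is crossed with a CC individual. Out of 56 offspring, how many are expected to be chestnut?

Punnett square for Cc × CC:
Offspring genotypes: 2 CC, 2 Cc
Phenotype counts: 2 chestnut, 2 palomino
chestnut: 2 out of 4 → fraction 1/2
Expected count = 1/2 × 56 = 28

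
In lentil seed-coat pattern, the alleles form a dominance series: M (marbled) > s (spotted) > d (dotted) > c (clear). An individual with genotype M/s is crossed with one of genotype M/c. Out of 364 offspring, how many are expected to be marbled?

Cross: M/s × M/c
Allele dominance: M > s > d > c
Offspring genotypes: 1 M/M, 1 M/c, 1 M/s, 1 s/c
Phenotype counts: 3 marbled, 1 spotted
marbled: 3 out of 4 → fraction 3/4
Expected count = 3/4 × 364 = 273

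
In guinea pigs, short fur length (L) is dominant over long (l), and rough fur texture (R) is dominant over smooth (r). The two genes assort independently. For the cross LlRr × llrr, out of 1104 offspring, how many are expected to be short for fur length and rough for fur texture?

Dihybrid cross LlRr × llrr — consider each gene separately:
fur length: Ll × ll → 2 Ll, 2 ll → 2 L_ : 2 ll (out of 4)
fur texture: Rr × rr → 2 Rr, 2 rr → 2 R_ : 2 rr (out of 4)
Looking for: short (L_) and rough (R_)
P(short) = 2/4, P(rough) = 2/4
P(both) = 2/4 × 2/4 = 4/16 = 1/4
Expected count = 1/4 × 1104 = 276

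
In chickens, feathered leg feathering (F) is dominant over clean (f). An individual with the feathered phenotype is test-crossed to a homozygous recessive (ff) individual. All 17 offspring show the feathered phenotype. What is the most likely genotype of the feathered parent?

Test cross: ? × ff
All offspring are feathered.
If the unknown parent were heterozygous (Ff), about half of 17 offspring would be clean; none are. The unknown parent is most likely homozygous dominant (FF).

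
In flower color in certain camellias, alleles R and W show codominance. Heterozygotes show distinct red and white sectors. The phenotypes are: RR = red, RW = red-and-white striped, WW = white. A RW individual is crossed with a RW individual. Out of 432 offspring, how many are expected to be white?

Punnett square for RW × RW:
Offspring genotypes: 1 RR, 2 RW, 1 WW
Phenotype counts: 1 red, 2 red-and-white striped, 1 white
white: 1 out of 4 → fraction 1/4
Expected count = 1/4 × 432 = 108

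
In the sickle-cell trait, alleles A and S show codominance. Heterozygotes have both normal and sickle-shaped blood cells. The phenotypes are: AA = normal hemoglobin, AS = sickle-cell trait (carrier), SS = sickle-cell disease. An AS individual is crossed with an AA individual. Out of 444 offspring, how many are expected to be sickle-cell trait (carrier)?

Punnett square for AS × AA:
Offspring genotypes: 2 AA, 2 AS
Phenotype counts: 2 normal hemoglobin, 2 sickle-cell trait (carrier)
sickle-cell trait (carrier): 2 out of 4 → fraction 1/2
Expected count = 1/2 × 444 = 222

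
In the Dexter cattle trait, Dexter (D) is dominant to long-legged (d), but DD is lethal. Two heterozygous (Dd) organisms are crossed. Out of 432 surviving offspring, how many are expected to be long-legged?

Cross: Dd × Dd
Punnett square offspring (before lethality): 1 DD, 2 Dd, 1 dd
The DD genotype is lethal (embryos die); surviving offspring: 2 Dd, 1 dd
long-legged: 1 out of 3 → fraction 1/3
Expected count = 1/3 × 432 = 144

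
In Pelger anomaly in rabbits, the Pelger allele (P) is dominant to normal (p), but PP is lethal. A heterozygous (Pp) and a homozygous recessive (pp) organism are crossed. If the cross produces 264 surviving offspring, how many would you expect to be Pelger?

Cross: Pp × pp
Punnett square offspring (before lethality): 2 Pp, 2 pp
No PP offspring are produced in this cross.
Pelger: 2 out of 4 → fraction 1/2
Expected count = 1/2 × 264 = 132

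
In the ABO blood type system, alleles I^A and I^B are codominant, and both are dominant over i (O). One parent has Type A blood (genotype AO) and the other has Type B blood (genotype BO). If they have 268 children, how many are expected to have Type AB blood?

Cross: AO × BO
Possible offspring genotypes: 1 AB, 1 AO, 1 BO, 1 OO
Blood type counts: 1 Type AB, 1 Type A, 1 Type B, 1 Type O
Probability of Type AB: 1/4
Expected count = 1/4 × 268 = 67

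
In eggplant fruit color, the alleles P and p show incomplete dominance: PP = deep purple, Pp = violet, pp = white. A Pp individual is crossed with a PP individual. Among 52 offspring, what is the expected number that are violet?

Punnett square for Pp × PP:
Offspring genotypes: 2 PP, 2 Pp
Phenotype counts: 2 deep purple, 2 violet
violet: 2 out of 4 → fraction 1/2
Expected count = 1/2 × 52 = 26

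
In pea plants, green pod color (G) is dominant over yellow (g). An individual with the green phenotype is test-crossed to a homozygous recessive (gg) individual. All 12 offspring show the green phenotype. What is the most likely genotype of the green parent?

Test cross: ? × gg
All offspring are green.
If the unknown parent were heterozygous (Gg), about half of 12 offspring would be yellow; none are. The unknown parent is most likely homozygous dominant (GG).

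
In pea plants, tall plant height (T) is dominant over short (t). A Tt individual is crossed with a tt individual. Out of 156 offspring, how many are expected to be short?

Punnett square for Tt × tt:
Offspring genotypes: 2 Tt, 2 tt
tall: 2, short: 2
short: 2 out of 4 → fraction 1/2
Expected count = 1/2 × 156 = 78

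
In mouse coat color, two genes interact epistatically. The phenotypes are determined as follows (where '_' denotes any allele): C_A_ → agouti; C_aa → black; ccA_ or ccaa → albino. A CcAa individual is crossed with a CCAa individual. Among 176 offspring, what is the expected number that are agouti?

Cross: CcAa × CCAa — consider each gene separately:
C gene: Cc × CC → 2 CC, 2 Cc → 4 C_ (out of 4)
A gene: Aa × Aa → 1 AA, 2 Aa, 1 aa → 3 A_ : 1 aa (out of 4)
Genotype classes (out of 4 × 4 = 16): C_A_ = 4×3 = 12; C_aa = 4×1 = 4
Apply the phenotype rules: C_A_ (12) → agouti; C_aa (4) → black
Phenotype counts (out of 16): 12 agouti, 4 black
agouti: 12 out of 16 → fraction 3/4
Expected count = 3/4 × 176 = 132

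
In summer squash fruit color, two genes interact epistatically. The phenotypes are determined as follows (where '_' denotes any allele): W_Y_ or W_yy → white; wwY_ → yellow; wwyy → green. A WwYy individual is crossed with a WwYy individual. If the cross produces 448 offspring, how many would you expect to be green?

Cross: WwYy × WwYy — consider each gene separately:
W gene: Ww × Ww → 1 WW, 2 Ww, 1 ww → 3 W_ : 1 ww (out of 4)
Y gene: Yy × Yy → 1 YY, 2 Yy, 1 yy → 3 Y_ : 1 yy (out of 4)
Genotype classes (out of 4 × 4 = 16): W_Y_ = 3×3 = 9; W_yy = 3×1 = 3; wwY_ = 1×3 = 3; wwyy = 1×1 = 1
Apply the phenotype rules: W_Y_ (9) + W_yy (3) → white; wwY_ (3) → yellow; wwyy (1) → green
Phenotype counts (out of 16): 12 white, 3 yellow, 1 green
green: 1 out of 16 → fraction 1/16
Expected count = 1/16 × 448 = 28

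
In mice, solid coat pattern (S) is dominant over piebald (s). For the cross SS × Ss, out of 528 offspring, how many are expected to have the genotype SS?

Punnett square for SS × Ss:
Offspring genotypes: 2 SS, 2 Ss
Total offspring: 4
Count with target: 2
Probability: 2/4 = 1/2
Expected count = 1/2 × 528 = 264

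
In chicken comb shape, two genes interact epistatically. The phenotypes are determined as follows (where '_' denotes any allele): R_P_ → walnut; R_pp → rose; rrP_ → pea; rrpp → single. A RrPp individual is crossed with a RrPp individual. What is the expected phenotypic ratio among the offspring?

Cross: RrPp × RrPp — consider each gene separately:
R gene: Rr × Rr → 1 RR, 2 Rr, 1 rr → 3 R_ : 1 rr (out of 4)
P gene: Pp × Pp → 1 PP, 2 Pp, 1 pp → 3 P_ : 1 pp (out of 4)
Genotype classes (out of 4 × 4 = 16): R_P_ = 3×3 = 9; R_pp = 3×1 = 3; rrP_ = 1×3 = 3; rrpp = 1×1 = 1
Apply the phenotype rules: R_P_ (9) → walnut; R_pp (3) → rose; rrP_ (3) → pea; rrpp (1) → single
Phenotype counts (out of 16): 9 walnut, 3 rose, 3 pea, 1 single
Ratio: 9 walnut : 3 rose : 3 pea : 1 single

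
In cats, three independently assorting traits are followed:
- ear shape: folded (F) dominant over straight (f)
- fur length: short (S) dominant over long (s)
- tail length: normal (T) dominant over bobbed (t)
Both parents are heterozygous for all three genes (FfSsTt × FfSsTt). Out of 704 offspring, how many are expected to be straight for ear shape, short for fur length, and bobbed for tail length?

Trihybrid cross: FfSsTt × FfSsTt
Each trait segregates independently with a 3:1 phenotypic ratio, so each gene contributes 3/4 (dominant) or 1/4 (recessive).
Target: straight (ear shape), short (fur length), bobbed (tail length)
Probability = product of independent per-trait probabilities
= 1/4 × 3/4 × 1/4 = 3/64
Expected count = 3/64 × 704 = 33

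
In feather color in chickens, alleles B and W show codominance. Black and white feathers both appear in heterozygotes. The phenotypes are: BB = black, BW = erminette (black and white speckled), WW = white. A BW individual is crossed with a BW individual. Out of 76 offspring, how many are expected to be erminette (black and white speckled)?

Punnett square for BW × BW:
Offspring genotypes: 1 BB, 2 BW, 1 WW
Phenotype counts: 1 black, 2 erminette (black and white speckled), 1 white
erminette (black and white speckled): 2 out of 4 → fraction 1/2
Expected count = 1/2 × 76 = 38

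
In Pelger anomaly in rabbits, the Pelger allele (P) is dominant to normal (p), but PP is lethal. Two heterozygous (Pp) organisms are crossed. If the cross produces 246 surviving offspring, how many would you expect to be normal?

Cross: Pp × Pp
Punnett square offspring (before lethality): 1 PP, 2 Pp, 1 pp
The PP genotype is lethal (embryos die); surviving offspring: 2 Pp, 1 pp
normal: 1 out of 3 → fraction 1/3
Expected count = 1/3 × 246 = 82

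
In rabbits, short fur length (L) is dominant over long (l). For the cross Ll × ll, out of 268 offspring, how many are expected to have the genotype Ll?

Punnett square for Ll × ll:
Offspring genotypes: 2 Ll, 2 ll
Total offspring: 4
Count with target: 2
Probability: 2/4 = 1/2
Expected count = 1/2 × 268 = 134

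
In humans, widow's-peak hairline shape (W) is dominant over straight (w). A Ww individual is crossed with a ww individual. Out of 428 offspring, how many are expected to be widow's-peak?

Punnett square for Ww × ww:
Offspring genotypes: 2 Ww, 2 ww
widow's-peak: 2, straight: 2
widow's-peak: 2 out of 4 → fraction 1/2
Expected count = 1/2 × 428 = 214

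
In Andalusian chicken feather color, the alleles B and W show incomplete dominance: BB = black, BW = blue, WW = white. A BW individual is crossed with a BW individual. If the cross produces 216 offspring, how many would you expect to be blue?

Punnett square for BW × BW:
Offspring genotypes: 1 BB, 2 BW, 1 WW
Phenotype counts: 1 black, 2 blue, 1 white
blue: 2 out of 4 → fraction 1/2
Expected count = 1/2 × 216 = 108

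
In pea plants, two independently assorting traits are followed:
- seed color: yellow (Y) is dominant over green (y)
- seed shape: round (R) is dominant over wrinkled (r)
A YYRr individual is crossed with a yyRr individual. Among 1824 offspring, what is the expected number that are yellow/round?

Dihybrid cross YYRr × yyRr — consider each gene separately:
seed color: YY × yy → 4 Yy → 4 Y_ (out of 4)
seed shape: Rr × Rr → 1 RR, 2 Rr, 1 rr → 3 R_ : 1 rr (out of 4)
Combine (counts out of 4 × 4 = 16): yellow/round (Y_R_) = 4×3 = 12; yellow/wrinkled (Y_rr) = 4×1 = 4
Phenotype counts (out of 16): 12 yellow/round, 4 yellow/wrinkled
yellow/round: 12 out of 16 → fraction 3/4
Expected count = 3/4 × 1824 = 1368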